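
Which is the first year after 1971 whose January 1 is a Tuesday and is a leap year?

Jan 1 advances by 2 weekdays after a leap year and by 1 after a common year.
1971: Jan 1 is Friday.
1972: Saturday (leap)
1973: Monday
1974: Tuesday
1975: Wednesday
1976: Thursday (leap)
1977: Saturday
1978: Sunday
1979: Monday
1980: Tuesday (leap)
1980 begins on a Tuesday and is a leap year.

1980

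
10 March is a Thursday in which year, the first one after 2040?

From one year to the next, a fixed date's weekday advances by 1, or by 2 when a Feb 29 lies between the two dates.
2040: March 10 is Saturday.
2041: Sunday (+1)
2042: Monday (+1)
2043: Tuesday (+1)
2044: Thursday (+2)
10 March falls on a Thursday in 2044.

2044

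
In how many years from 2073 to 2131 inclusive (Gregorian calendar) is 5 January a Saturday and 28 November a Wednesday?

Check each year's weekday for 5 January and 28 November:
  2073: Thu/Tue  2074: Fri/Wed  2075: Sat/Thu  2076: Sun/Sat  2077: Tue/Sun  2078: Wed/Mon  2079: Thu/Tue  2080: Fri/Thu  2081: Sun/Fri  2082: Mon/Sat  2083: Tue/Sun  2084: Wed/Tue  2085: Fri/Wed  2086: Sat/Thu  …(31 more)…  2118: Wed/Mon  2119: Thu/Tue  2120: Fri/Thu  2121: Sun/Fri  2122: Mon/Sat  2123: Tue/Sun  2124: Wed/Tue  2125: Fri/Wed  2126: Sat/Thu  2127: Sun/Fri  2128: Mon/Sun  2129: Wed/Mon  2130: Thu/Tue  2131: Fri/Wed
Both conditions hold in: no year — 0.

0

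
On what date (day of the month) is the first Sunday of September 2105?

September 1, 2105 is a Tuesday, so the first Sunday is the 6th.
The first Sunday is 6 + 0 = 6.

6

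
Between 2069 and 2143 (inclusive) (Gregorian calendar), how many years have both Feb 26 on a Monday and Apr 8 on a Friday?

Check each year's weekday for Feb 26 and Apr 8:
  2069: Tue/Mon  2070: Wed/Tue  2071: Thu/Wed  2072: Fri/Fri  2073: Sun/Sat  2074: Mon/Sun  2075: Tue/Mon  2076: Wed/Wed  2077: Fri/Thu  2078: Sat/Fri  2079: Sun/Sat  2080: Mon/Mon  2081: Wed/Tue  2082: Thu/Wed  …(47 more)…  2130: Sun/Sat  2131: Mon/Sun  2132: Tue/Tue  2133: Thu/Wed  2134: Fri/Thu  2135: Sat/Fri  2136: Sun/Sun  2137: Tue/Mon  2138: Wed/Tue  2139: Thu/Wed  2140: Fri/Fri  2141: Sun/Sat  2142: Mon/Sun  2143: Tue/Mon
Both conditions hold in: no year — 0.

0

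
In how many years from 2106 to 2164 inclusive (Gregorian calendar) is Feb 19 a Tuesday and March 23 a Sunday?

2

Check each year's weekday for Feb 19 and March 23:
  2106: Fri/Tue  2107: Sat/Wed  2108: Sun/Fri  2109: Tue/Sat  2110: Wed/Sun  2111: Thu/Mon  2112: Fri/Wed  2113: Sun/Thu  2114: Mon/Fri  2115: Tue/Sat  2116: Wed/Mon  2117: Fri/Tue  2118: Sat/Wed  2119: Sun/Thu  …(31 more)…  2151: Fri/Tue  2152: Sat/Thu  2153: Mon/Fri  2154: Tue/Sat  2155: Wed/Sun  2156: Thu/Tue  2157: Sat/Wed  2158: Sun/Thu  2159: Mon/Fri  2160: Tue/Sun ✓  2161: Thu/Mon  2162: Fri/Tue  2163: Sat/Wed  2164: Sun/Fri
Both conditions hold in: 2132, 2160 — 2.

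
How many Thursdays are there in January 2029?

4

January 2029 has 31 days and begins on Monday.
The first Thursday is January 4.
Thursdays fall on 4, 11, 18, 25 — that's 4.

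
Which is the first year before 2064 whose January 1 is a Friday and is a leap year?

2044

Jan 1 advances by 2 weekdays after a leap year and by 1 after a common year.
2064: Jan 1 is Tuesday (leap).
2063: Monday
2062: Sunday
2061: Saturday
2060: Thursday (leap)
2059: Wednesday
2058: Tuesday
2057: Monday
2056: Saturday (leap)
2055: Friday
2054: Thursday
2053: Wednesday
2052: Monday (leap)
2051: Sunday
2050: Saturday
2049: Friday
2048: Wednesday (leap)
2047: Tuesday
2046: Monday
2045: Sunday
2044: Friday (leap)
2044 begins on a Friday and is a leap year.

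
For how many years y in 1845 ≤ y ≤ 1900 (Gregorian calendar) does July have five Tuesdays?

24

July has 31 days; it has five Tuesdays when Tuesday falls among the first (month-length − 28) days — i.e. when July 1 is one of Tuesday/Monday/Sunday.
July 1 by year: 1845:Tue✓ 1846:Wed 1847:Thu 1848:Sat 1849:Sun✓ 1850:Mon✓ 1851:Tue✓ 1852:Thu 1853:Fri 1854:Sat 1855:Sun✓ 1856:Tue✓ 1857:Wed 1858:Thu 1859:Fri …(26 more)… 1886:Thu 1887:Fri 1888:Sun✓ 1889:Mon✓ 1890:Tue✓ 1891:Wed 1892:Fri 1893:Sat 1894:Sun✓ 1895:Mon✓ 1896:Wed 1897:Thu 1898:Fri 1899:Sat 1900:Sun✓
Years with five Tuesdays: 1845, 1849, 1850, 1851, 1855, 1856, 1860, 1861, 1862, 1866, 1867, 1872, 1873, 1877, 1878, 1879, 1883, 1884, 1888, 1889, 1890, 1894, 1895, 1900 → 24.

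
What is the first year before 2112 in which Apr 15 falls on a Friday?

2107

From one year to the next, a fixed date's weekday advances by 1, or by 2 when a Feb 29 lies between the two dates.
2112: April 15 is Friday.
2111: Wednesday (−2)
2110: Tuesday (−1)
2109: Monday (−1)
2108: Sunday (−1)
2107: Friday (−2)
Apr 15 falls on a Friday in 2107.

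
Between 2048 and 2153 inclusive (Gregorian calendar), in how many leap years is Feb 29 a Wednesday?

4

Leap years in 2048–2153: 26 of them.
Feb 29 weekday advances by 5 (mod 7) from one leap year to the next four years later (or differs when a century non-leap intervenes).
Leap-day weekdays: 2048:Sat 2052:Thu 2056:Tue 2060:Sun 2064:Fri 2068:Wed✓ 2072:Mon 2076:Sat 2080:Thu 2084:Tue 2088:Sun 2092:Fri 2096:Wed✓ 2104:Fri 2108:Wed✓ 2112:Mon 2116:Sat 2120:Thu 2124:Tue 2128:Sun 2132:Fri 2136:Wed✓ 2140:Mon 2144:Sat 2148:Thu 2152:Tue
Wednesday: 2068, 2096, 2108, 2136 → 4.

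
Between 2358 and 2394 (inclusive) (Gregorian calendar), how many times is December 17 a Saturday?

Track December 17's weekday year by year (advancing +1, or +2 across a Feb 29):
  2358: Wed  2359: Thu (+1)  2360: Sat (+2) ✓  2361: Sun (+1)  2362: Mon (+1)
  2363: Tue (+1)  2364: Thu (+2)  2365: Fri (+1)  2366: Sat (+1) ✓  2367: Sun (+1)
  2368: Tue (+2)  2369: Wed (+1)  2370: Thu (+1)  2371: Fri (+1)  … (9 more years) …
  2381: Thu (+1)  2382: Fri (+1)  2383: Sat (+1) ✓  2384: Mon (+2)  2385: Tue (+1)
  2386: Wed (+1)  2387: Thu (+1)  2388: Sat (+2) ✓  2389: Sun (+1)  2390: Mon (+1)
  2391: Tue (+1)  2392: Thu (+2)  2393: Fri (+1)  2394: Sat (+1) ✓
Saturday years: 2360, 2366, 2377, 2383, 2388, 2394 — 6 in total.

6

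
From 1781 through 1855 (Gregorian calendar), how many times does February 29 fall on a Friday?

2

Leap years in 1781–1855: 17 of them.
Feb 29 weekday advances by 5 (mod 7) from one leap year to the next four years later (or differs when a century non-leap intervenes).
Leap-day weekdays: 1784:Sun 1788:Fri✓ 1792:Wed 1796:Mon 1804:Wed 1808:Mon 1812:Sat 1816:Thu 1820:Tue 1824:Sun 1828:Fri✓ 1832:Wed 1836:Mon 1840:Sat 1844:Thu 1848:Tue 1852:Sun
Friday: 1788, 1828 → 2.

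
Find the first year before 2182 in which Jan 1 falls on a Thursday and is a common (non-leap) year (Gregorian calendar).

2178

Jan 1 advances by 2 weekdays after a leap year and by 1 after a common year.
2182: Jan 1 is Tuesday.
2181: Monday
2180: Saturday (leap)
2179: Friday
2178: Thursday
2178 begins on a Thursday and is a common year.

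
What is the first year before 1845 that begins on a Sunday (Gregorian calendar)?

1843

Jan 1 advances by 2 weekdays after a leap year and by 1 after a common year.
1845: Jan 1 is Wednesday.
1844: Monday (leap)
1843: Sunday
1843 begins on a Sunday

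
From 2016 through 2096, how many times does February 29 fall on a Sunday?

3

Leap years in 2016–2096: 21 of them.
Feb 29 weekday advances by 5 (mod 7) from one leap year to the next four years later (or differs when a century non-leap intervenes).
Leap-day weekdays: 2016:Mon 2020:Sat 2024:Thu 2028:Tue 2032:Sun✓ 2036:Fri 2040:Wed 2044:Mon 2048:Sat 2052:Thu 2056:Tue 2060:Sun✓ 2064:Fri 2068:Wed 2072:Mon 2076:Sat 2080:Thu 2084:Tue 2088:Sun✓ 2092:Fri 2096:Wed
Sunday: 2032, 2060, 2088 → 3.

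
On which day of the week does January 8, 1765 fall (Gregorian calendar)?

January 1, 1765 is a Tuesday.
January 8 is day 8 of the year, i.e. 7 days after Jan 1.
7 mod 7 = 0, so advance 0 weekdays from Tuesday: Tuesday.

Tuesday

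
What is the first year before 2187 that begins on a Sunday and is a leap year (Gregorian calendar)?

2164

Jan 1 advances by 2 weekdays after a leap year and by 1 after a common year.
2187: Jan 1 is Monday.
2186: Sunday
2185: Saturday
2184: Thursday (leap)
2183: Wednesday
2182: Tuesday
2181: Monday
2180: Saturday (leap)
2179: Friday
2178: Thursday
2177: Wednesday
2176: Monday (leap)
2175: Sunday
2174: Saturday
2173: Friday
2172: Wednesday (leap)
2171: Tuesday
2170: Monday
2169: Sunday
2168: Friday (leap)
2167: Thursday
2166: Wednesday
2165: Tuesday
2164: Sunday (leap)
2164 begins on a Sunday and is a leap year.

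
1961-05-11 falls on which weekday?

January 1, 1961 is a Sunday.
May 11 is day 131 of the year, i.e. 130 days after Jan 1.
130 mod 7 = 4, so advance 4 weekdays from Sunday: Thursday.

Thursday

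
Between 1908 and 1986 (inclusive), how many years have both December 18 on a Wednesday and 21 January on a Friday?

0

Check each year's weekday for December 18 and 21 January:
  1908: Fri/Tue  1909: Sat/Thu  1910: Sun/Fri  1911: Mon/Sat  1912: Wed/Sun  1913: Thu/Tue  1914: Fri/Wed  1915: Sat/Thu  1916: Mon/Fri  1917: Tue/Sun  1918: Wed/Mon  1919: Thu/Tue  1920: Sat/Wed  1921: Sun/Fri  …(51 more)…  1973: Tue/Sun  1974: Wed/Mon  1975: Thu/Tue  1976: Sat/Wed  1977: Sun/Fri  1978: Mon/Sat  1979: Tue/Sun  1980: Thu/Mon  1981: Fri/Wed  1982: Sat/Thu  1983: Sun/Fri  1984: Tue/Sat  1985: Wed/Mon  1986: Thu/Tue
Both conditions hold in: no year — 0.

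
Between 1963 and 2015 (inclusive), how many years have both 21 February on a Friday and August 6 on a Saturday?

Check each year's weekday for 21 February and August 6:
  1963: Thu/Tue  1964: Fri/Thu  1965: Sun/Fri  1966: Mon/Sat  1967: Tue/Sun  1968: Wed/Tue  1969: Fri/Wed  1970: Sat/Thu  1971: Sun/Fri  1972: Mon/Sun  1973: Wed/Mon  1974: Thu/Tue  1975: Fri/Wed  1976: Sat/Fri  …(25 more)…  2002: Thu/Tue  2003: Fri/Wed  2004: Sat/Fri  2005: Mon/Sat  2006: Tue/Sun  2007: Wed/Mon  2008: Thu/Wed  2009: Sat/Thu  2010: Sun/Fri  2011: Mon/Sat  2012: Tue/Mon  2013: Thu/Tue  2014: Fri/Wed  2015: Sat/Thu
Both conditions hold in: no year — 0.

0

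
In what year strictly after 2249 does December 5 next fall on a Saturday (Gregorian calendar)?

From one year to the next, a fixed date's weekday advances by 1, or by 2 when a Feb 29 lies between the two dates.
2249: December 5 is Wednesday.
2250: Thursday (+1)
2251: Friday (+1)
2252: Sunday (+2)
2253: Monday (+1)
2254: Tuesday (+1)
2255: Wednesday (+1)
2256: Friday (+2)
2257: Saturday (+1)
December 5 falls on a Saturday in 2257.

2257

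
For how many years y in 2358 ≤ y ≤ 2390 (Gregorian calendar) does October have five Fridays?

14

October has 31 days; it has five Fridays when Friday falls among the first (month-length − 28) days — i.e. when October 1 is one of Friday/Thursday/Wednesday.
October 1 by year: 2358:Wed✓ 2359:Thu✓ 2360:Sat 2361:Sun 2362:Mon 2363:Tue 2364:Thu✓ 2365:Fri✓ 2366:Sat 2367:Sun 2368:Tue 2369:Wed✓ 2370:Thu✓ 2371:Fri✓ 2372:Sun …(3 more)… 2376:Fri✓ 2377:Sat 2378:Sun 2379:Mon 2380:Wed✓ 2381:Thu✓ 2382:Fri✓ 2383:Sat 2384:Mon 2385:Tue 2386:Wed✓ 2387:Thu✓ 2388:Sat 2389:Sun 2390:Mon
Years with five Fridays: 2358, 2359, 2364, 2365, 2369, 2370, 2371, 2375, 2376, 2380, 2381, 2382, 2386, 2387 → 14.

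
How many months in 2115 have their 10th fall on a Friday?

Check the 10th of each month of 2115: Jan 10: Thu, Feb 10: Sun, Mar 10: Sun, Apr 10: Wed, May 10: Fri, Jun 10: Mon, Jul 10: Wed, Aug 10: Sat, Sep 10: Tue, Oct 10: Thu, Nov 10: Sun, Dec 10: Tue.
Friday occurs in May — 1 month.

1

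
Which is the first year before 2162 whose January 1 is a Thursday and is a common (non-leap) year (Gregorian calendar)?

2161

Jan 1 advances by 2 weekdays after a leap year and by 1 after a common year.
2162: Jan 1 is Friday.
2161: Thursday
2161 begins on a Thursday and is a common year.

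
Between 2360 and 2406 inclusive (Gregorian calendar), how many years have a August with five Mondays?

August has 31 days; it has five Mondays when Monday falls among the first (month-length − 28) days — i.e. when August 1 is one of Monday/Sunday/Saturday.
August 1 by year: 2360:Mon✓ 2361:Tue 2362:Wed 2363:Thu 2364:Sat✓ 2365:Sun✓ 2366:Mon✓ 2367:Tue 2368:Thu 2369:Fri 2370:Sat✓ 2371:Sun✓ 2372:Tue 2373:Wed 2374:Thu …(17 more)… 2392:Sat✓ 2393:Sun✓ 2394:Mon✓ 2395:Tue 2396:Thu 2397:Fri 2398:Sat✓ 2399:Sun✓ 2400:Tue 2401:Wed 2402:Thu 2403:Fri 2404:Sun✓ 2405:Mon✓ 2406:Tue
Years with five Mondays: 2360, 2364, 2365, 2366, 2370, 2371, 2376, 2377, 2381, 2382, 2383, 2387, 2388, 2392, 2393, 2394, 2398, 2399, 2404, 2405 → 20.

20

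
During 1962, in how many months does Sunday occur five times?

A month of length L has five Sundays iff its first Sunday is on day ≤ L−28 (so day 1–3 in a 31-day month, 1–2 in a 30-day month, day 1 in a leap February).
Checking each month of 1962: Jan starts Mon (31d); Feb starts Thu (28d); Mar starts Thu (31d); Apr starts Sun (30d) ✓; May starts Tue (31d); Jun starts Fri (30d); Jul starts Sun (31d) ✓; Aug starts Wed (31d); Sep starts Sat (30d) ✓; Oct starts Mon (31d); Nov starts Thu (30d); Dec starts Sat (31d) ✓.
Five-Sunday months: April, July, September, December → 4.

4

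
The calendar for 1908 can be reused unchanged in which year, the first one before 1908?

Two years share a calendar iff Jan 1 falls on the same weekday and both are leap or both are common. 1908: Jan 1 is Wednesday, leap year.
1907: Jan 1 Tuesday, common
1906: Jan 1 Monday, common
1905: Jan 1 Sunday, common
1904: Jan 1 Friday, leap
1903: Jan 1 Thursday, common
1902: Jan 1 Wednesday, common
1901: Jan 1 Tuesday, common
1900: Jan 1 Monday, common
1899: Jan 1 Sunday, common
1898: Jan 1 Saturday, common
1897: Jan 1 Friday, common
1896: Jan 1 Wednesday, leap
1896 matches on both conditions.

1896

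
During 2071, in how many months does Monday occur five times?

A month of length L has five Mondays iff its first Monday is on day ≤ L−28 (so day 1–3 in a 31-day month, 1–2 in a 30-day month, day 1 in a leap February).
Checking each month of 2071: Jan starts Thu (31d); Feb starts Sun (28d); Mar starts Sun (31d) ✓; Apr starts Wed (30d); May starts Fri (31d); Jun starts Mon (30d) ✓; Jul starts Wed (31d); Aug starts Sat (31d) ✓; Sep starts Tue (30d); Oct starts Thu (31d); Nov starts Sun (30d) ✓; Dec starts Tue (31d).
Five-Monday months: March, June, August, November → 4.

4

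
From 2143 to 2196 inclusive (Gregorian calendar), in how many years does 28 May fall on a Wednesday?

8

Track 28 May's weekday year by year (advancing +1, or +2 across a Feb 29):
  2143: Tue  2144: Thu (+2)  2145: Fri (+1)  2146: Sat (+1)  2147: Sun (+1)
  2148: Tue (+2)  2149: Wed (+1) ✓  2150: Thu (+1)  2151: Fri (+1)  2152: Sun (+2)
  2153: Mon (+1)  2154: Tue (+1)  2155: Wed (+1) ✓  2156: Fri (+2)  … (26 more years) …
  2183: Wed (+1) ✓  2184: Fri (+2)  2185: Sat (+1)  2186: Sun (+1)  2187: Mon (+1)
  2188: Wed (+2) ✓  2189: Thu (+1)  2190: Fri (+1)  2191: Sat (+1)  2192: Mon (+2)
  2193: Tue (+1)  2194: Wed (+1) ✓  2195: Thu (+1)  2196: Sat (+2)
Wednesday years: 2149, 2155, 2160, 2166, 2177, 2183, 2188, 2194 — 8 in total.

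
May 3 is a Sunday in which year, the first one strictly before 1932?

From one year to the next, a fixed date's weekday advances by 1, or by 2 when a Feb 29 lies between the two dates.
1932: May 3 is Tuesday.
1931: Sunday (−2)
May 3 falls on a Sunday in 1931.

1931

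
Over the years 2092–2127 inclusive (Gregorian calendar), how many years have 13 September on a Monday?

5

Track 13 September's weekday year by year (advancing +1, or +2 across a Feb 29):
  2092: Sat  2093: Sun (+1)  2094: Mon (+1) ✓  2095: Tue (+1)  2096: Thu (+2)
  2097: Fri (+1)  2098: Sat (+1)  2099: Sun (+1)  2100: Mon (+1) ✓  2101: Tue (+1)
  2102: Wed (+1)  2103: Thu (+1)  2104: Sat (+2)  2105: Sun (+1)  … (8 more years) …
  2114: Thu (+1)  2115: Fri (+1)  2116: Sun (+2)  2117: Mon (+1) ✓  2118: Tue (+1)
  2119: Wed (+1)  2120: Fri (+2)  2121: Sat (+1)  2122: Sun (+1)  2123: Mon (+1) ✓
  2124: Wed (+2)  2125: Thu (+1)  2126: Fri (+1)  2127: Sat (+1)
Monday years: 2094, 2100, 2106, 2117, 2123 — 5 in total.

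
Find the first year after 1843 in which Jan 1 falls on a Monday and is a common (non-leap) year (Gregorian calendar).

1849

Jan 1 advances by 2 weekdays after a leap year and by 1 after a common year.
1843: Jan 1 is Sunday.
1844: Monday (leap)
1845: Wednesday
1846: Thursday
1847: Friday
1848: Saturday (leap)
1849: Monday
1849 begins on a Monday and is a common year.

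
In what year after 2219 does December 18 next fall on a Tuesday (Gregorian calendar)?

2221

From one year to the next, a fixed date's weekday advances by 1, or by 2 when a Feb 29 lies between the two dates.
2219: December 18 is Saturday.
2220: Monday (+2)
2221: Tuesday (+1)
December 18 falls on a Tuesday in 2221.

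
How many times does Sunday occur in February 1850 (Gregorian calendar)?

February 1850 has 28 days and begins on Friday.
The first Sunday is February 3.
Sundays fall on 3, 10, 17, 24 — that's 4.

4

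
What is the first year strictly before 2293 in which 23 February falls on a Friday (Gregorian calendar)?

From one year to the next, a fixed date's weekday advances by 1, or by 2 when a Feb 29 lies between the two dates.
2293: February 23 is Thursday.
2292: Tuesday (−2)
2291: Monday (−1)
2290: Sunday (−1)
2289: Saturday (−1)
2288: Thursday (−2)
2287: Wednesday (−1)
2286: Tuesday (−1)
2285: Monday (−1)
2284: Saturday (−2)
2283: Friday (−1)
23 February falls on a Friday in 2283.

2283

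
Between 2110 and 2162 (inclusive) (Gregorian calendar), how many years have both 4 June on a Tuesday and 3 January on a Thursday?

5

Check each year's weekday for 4 June and 3 January:
  2110: Wed/Fri  2111: Thu/Sat  2112: Sat/Sun  2113: Sun/Tue  2114: Mon/Wed  2115: Tue/Thu ✓  2116: Thu/Fri  2117: Fri/Sun  2118: Sat/Mon  2119: Sun/Tue  2120: Tue/Wed  2121: Wed/Fri  2122: Thu/Sat  2123: Fri/Sun  …(25 more)…  2149: Wed/Fri  2150: Thu/Sat  2151: Fri/Sun  2152: Sun/Mon  2153: Mon/Wed  2154: Tue/Thu ✓  2155: Wed/Fri  2156: Fri/Sat  2157: Sat/Mon  2158: Sun/Tue  2159: Mon/Wed  2160: Wed/Thu  2161: Thu/Sat  2162: Fri/Sun
Both conditions hold in: 2115, 2126, 2137, 2143, 2154 — 5.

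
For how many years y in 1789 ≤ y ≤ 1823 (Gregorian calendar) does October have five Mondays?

October has 31 days; it has five Mondays when Monday falls among the first (month-length − 28) days — i.e. when October 1 is one of Monday/Sunday/Saturday.
October 1 by year: 1789:Thu 1790:Fri 1791:Sat✓ 1792:Mon✓ 1793:Tue 1794:Wed 1795:Thu 1796:Sat✓ 1797:Sun✓ 1798:Mon✓ 1799:Tue 1800:Wed 1801:Thu 1802:Fri 1803:Sat✓ …(5 more)… 1809:Sun✓ 1810:Mon✓ 1811:Tue 1812:Thu 1813:Fri 1814:Sat✓ 1815:Sun✓ 1816:Tue 1817:Wed 1818:Thu 1819:Fri 1820:Sun✓ 1821:Mon✓ 1822:Tue 1823:Wed
Years with five Mondays: 1791, 1792, 1796, 1797, 1798, 1803, 1804, 1808, 1809, 1810, 1814, 1815, 1820, 1821 → 14.

14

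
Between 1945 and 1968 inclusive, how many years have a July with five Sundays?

July has 31 days; it has five Sundays when Sunday falls among the first (month-length − 28) days — i.e. when July 1 is one of Sunday/Saturday/Friday.
July 1 by year: 1945:Sun✓ 1946:Mon 1947:Tue 1948:Thu 1949:Fri✓ 1950:Sat✓ 1951:Sun✓ 1952:Tue 1953:Wed 1954:Thu 1955:Fri✓ 1956:Sun✓ 1957:Mon 1958:Tue 1959:Wed 1960:Fri✓ 1961:Sat✓ 1962:Sun✓ 1963:Mon 1964:Wed 1965:Thu 1966:Fri✓ 1967:Sat✓ 1968:Mon
Years with five Sundays: 1945, 1949, 1950, 1951, 1955, 1956, 1960, 1961, 1962, 1966, 1967 → 11.

11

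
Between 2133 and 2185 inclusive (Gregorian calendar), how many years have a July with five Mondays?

22

July has 31 days; it has five Mondays when Monday falls among the first (month-length − 28) days — i.e. when July 1 is one of Monday/Sunday/Saturday.
July 1 by year: 2133:Wed 2134:Thu 2135:Fri 2136:Sun✓ 2137:Mon✓ 2138:Tue 2139:Wed 2140:Fri 2141:Sat✓ 2142:Sun✓ 2143:Mon✓ 2144:Wed 2145:Thu 2146:Fri 2147:Sat✓ …(23 more)… 2171:Mon✓ 2172:Wed 2173:Thu 2174:Fri 2175:Sat✓ 2176:Mon✓ 2177:Tue 2178:Wed 2179:Thu 2180:Sat✓ 2181:Sun✓ 2182:Mon✓ 2183:Tue 2184:Thu 2185:Fri
Years with five Mondays: 2136, 2137, 2141, 2142, 2143, 2147, 2148, 2152, 2153, 2154, 2158, 2159, 2164, 2165, 2169, 2170, 2171, 2175, 2176, 2180, 2181, 2182 → 22.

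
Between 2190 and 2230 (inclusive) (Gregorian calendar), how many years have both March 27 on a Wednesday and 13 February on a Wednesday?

Check each year's weekday for March 27 and 13 February:
  2190: Sat/Sat  2191: Sun/Sun  2192: Tue/Mon  2193: Wed/Wed ✓  2194: Thu/Thu  2195: Fri/Fri  2196: Sun/Sat  2197: Mon/Mon  2198: Tue/Tue  2199: Wed/Wed ✓  2200: Thu/Thu  2201: Fri/Fri  2202: Sat/Sat  2203: Sun/Sun  …(13 more)…  2217: Thu/Thu  2218: Fri/Fri  2219: Sat/Sat  2220: Mon/Sun  2221: Tue/Tue  2222: Wed/Wed ✓  2223: Thu/Thu  2224: Sat/Fri  2225: Sun/Sun  2226: Mon/Mon  2227: Tue/Tue  2228: Thu/Wed  2229: Fri/Fri  2230: Sat/Sat
Both conditions hold in: 2193, 2199, 2205, 2211, 2222 — 5.

5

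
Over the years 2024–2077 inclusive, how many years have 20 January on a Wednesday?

Track 20 January's weekday year by year (advancing +1, or +2 across a Feb 29):
  2024: Sat  2025: Mon (+2)  2026: Tue (+1)  2027: Wed (+1) ✓  2028: Thu (+1)
  2029: Sat (+2)  2030: Sun (+1)  2031: Mon (+1)  2032: Tue (+1)  2033: Thu (+2)
  2034: Fri (+1)  2035: Sat (+1)  2036: Sun (+1)  2037: Tue (+2)  … (26 more years) …
  2064: Sun (+1)  2065: Tue (+2)  2066: Wed (+1) ✓  2067: Thu (+1)  2068: Fri (+1)
  2069: Sun (+2)  2070: Mon (+1)  2071: Tue (+1)  2072: Wed (+1) ✓  2073: Fri (+2)
  2074: Sat (+1)  2075: Sun (+1)  2076: Mon (+1)  2077: Wed (+2) ✓
Wednesday years: 2027, 2038, 2044, 2049, 2055, 2066, 2072, 2077 — 8 in total.

8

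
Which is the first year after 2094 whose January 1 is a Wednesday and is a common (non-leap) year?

2098

Jan 1 advances by 2 weekdays after a leap year and by 1 after a common year.
2094: Jan 1 is Friday.
2095: Saturday
2096: Sunday (leap)
2097: Tuesday
2098: Wednesday
2098 begins on a Wednesday and is a common year.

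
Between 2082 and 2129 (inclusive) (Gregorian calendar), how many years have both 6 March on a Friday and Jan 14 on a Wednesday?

6

Check each year's weekday for 6 March and Jan 14:
  2082: Fri/Wed ✓  2083: Sat/Thu  2084: Mon/Fri  2085: Tue/Sun  2086: Wed/Mon  2087: Thu/Tue  2088: Sat/Wed  2089: Sun/Fri  2090: Mon/Sat  2091: Tue/Sun  2092: Thu/Mon  2093: Fri/Wed ✓  2094: Sat/Thu  2095: Sun/Fri  …(20 more)…  2116: Fri/Tue  2117: Sat/Thu  2118: Sun/Fri  2119: Mon/Sat  2120: Wed/Sun  2121: Thu/Tue  2122: Fri/Wed ✓  2123: Sat/Thu  2124: Mon/Fri  2125: Tue/Sun  2126: Wed/Mon  2127: Thu/Tue  2128: Sat/Wed  2129: Sun/Fri
Both conditions hold in: 2082, 2093, 2099, 2105, 2111, 2122 — 6.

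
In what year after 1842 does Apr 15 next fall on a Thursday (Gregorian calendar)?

1847

From one year to the next, a fixed date's weekday advances by 1, or by 2 when a Feb 29 lies between the two dates.
1842: April 15 is Friday.
1843: Saturday (+1)
1844: Monday (+2)
1845: Tuesday (+1)
1846: Wednesday (+1)
1847: Thursday (+1)
Apr 15 falls on a Thursday in 1847.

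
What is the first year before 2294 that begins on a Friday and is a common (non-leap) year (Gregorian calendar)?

2286

Jan 1 advances by 2 weekdays after a leap year and by 1 after a common year.
2294: Jan 1 is Monday.
2293: Sunday
2292: Friday (leap)
2291: Thursday
2290: Wednesday
2289: Tuesday
2288: Sunday (leap)
2287: Saturday
2286: Friday
2286 begins on a Friday and is a common year.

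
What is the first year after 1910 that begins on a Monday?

Jan 1 advances by 2 weekdays after a leap year and by 1 after a common year.
1910: Jan 1 is Saturday.
1911: Sunday
1912: Monday (leap)
1912 begins on a Monday

1912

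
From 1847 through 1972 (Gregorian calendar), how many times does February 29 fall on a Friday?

4

Leap years in 1847–1972: 31 of them.
Feb 29 weekday advances by 5 (mod 7) from one leap year to the next four years later (or differs when a century non-leap intervenes).
Leap-day weekdays: 1848:Tue 1852:Sun 1856:Fri✓ 1860:Wed 1864:Mon 1868:Sat 1872:Thu 1876:Tue 1880:Sun 1884:Fri✓ 1888:Wed 1892:Mon 1896:Sat …(5 more)… 1924:Fri✓ 1928:Wed 1932:Mon 1936:Sat 1940:Thu 1944:Tue 1948:Sun 1952:Fri✓ 1956:Wed 1960:Mon 1964:Sat 1968:Thu 1972:Tue
Friday: 1856, 1884, 1924, 1952 → 4.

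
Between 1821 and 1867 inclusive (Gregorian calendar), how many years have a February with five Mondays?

February has 28 days (29 in leap years); it has five Mondays when Monday falls among the first (month-length − 28) days — i.e. when February 1 is Monday in a leap year (never in a common year).
February 1 by year: 1821:Thu 1822:Fri 1823:Sat 1824:Sun 1825:Tue 1826:Wed 1827:Thu 1828:Fri 1829:Sun 1830:Mon 1831:Tue 1832:Wed 1833:Fri 1834:Sat 1835:Sun …(17 more)… 1853:Tue 1854:Wed 1855:Thu 1856:Fri 1857:Sun 1858:Mon 1859:Tue 1860:Wed 1861:Fri 1862:Sat 1863:Sun 1864:Mon✓ 1865:Wed 1866:Thu 1867:Fri
Years with five Mondays: 1836, 1864 → 2.

2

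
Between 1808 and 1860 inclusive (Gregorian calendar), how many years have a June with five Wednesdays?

16

June has 30 days; it has five Wednesdays when Wednesday falls among the first (month-length − 28) days — i.e. when June 1 is one of Wednesday/Tuesday.
June 1 by year: 1808:Wed✓ 1809:Thu 1810:Fri 1811:Sat 1812:Mon 1813:Tue✓ 1814:Wed✓ 1815:Thu 1816:Sat 1817:Sun 1818:Mon 1819:Tue✓ 1820:Thu 1821:Fri 1822:Sat …(23 more)… 1846:Mon 1847:Tue✓ 1848:Thu 1849:Fri 1850:Sat 1851:Sun 1852:Tue✓ 1853:Wed✓ 1854:Thu 1855:Fri 1856:Sun 1857:Mon 1858:Tue✓ 1859:Wed✓ 1860:Fri
Years with five Wednesdays: 1808, 1813, 1814, 1819, 1824, 1825, 1830, 1831, 1836, 1841, 1842, 1847, 1852, 1853, 1858, 1859 → 16.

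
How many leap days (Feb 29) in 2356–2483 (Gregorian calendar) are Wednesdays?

Leap years in 2356–2483: 32 of them.
Feb 29 weekday advances by 5 (mod 7) from one leap year to the next four years later (or differs when a century non-leap intervenes).
Leap-day weekdays: 2356:Wed✓ 2360:Mon 2364:Sat 2368:Thu 2372:Tue 2376:Sun 2380:Fri 2384:Wed✓ 2388:Mon 2392:Sat 2396:Thu 2400:Tue 2404:Sun …(6 more)… 2432:Sun 2436:Fri 2440:Wed✓ 2444:Mon 2448:Sat 2452:Thu 2456:Tue 2460:Sun 2464:Fri 2468:Wed✓ 2472:Mon 2476:Sat 2480:Thu
Wednesday: 2356, 2384, 2412, 2440, 2468 → 5.

5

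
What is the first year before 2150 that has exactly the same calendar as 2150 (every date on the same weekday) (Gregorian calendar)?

2139

Two years share a calendar iff Jan 1 falls on the same weekday and both are leap or both are common. 2150: Jan 1 is Thursday, common year.
2149: Jan 1 Wednesday, common
2148: Jan 1 Monday, leap
2147: Jan 1 Sunday, common
2146: Jan 1 Saturday, common
2145: Jan 1 Friday, common
2144: Jan 1 Wednesday, leap
2143: Jan 1 Tuesday, common
2142: Jan 1 Monday, common
2141: Jan 1 Sunday, common
2140: Jan 1 Friday, leap
2139: Jan 1 Thursday, common
2139 matches on both conditions.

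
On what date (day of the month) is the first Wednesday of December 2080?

December 1, 2080 is a Sunday, so the first Wednesday is the 4th.
The first Wednesday is 4 + 0 = 4.

4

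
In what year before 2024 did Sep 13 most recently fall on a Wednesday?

2023

From one year to the next, a fixed date's weekday advances by 1, or by 2 when a Feb 29 lies between the two dates.
2024: September 13 is Friday.
2023: Wednesday (−2)
Sep 13 falls on a Wednesday in 2023.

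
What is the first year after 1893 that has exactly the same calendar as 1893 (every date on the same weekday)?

Two years share a calendar iff Jan 1 falls on the same weekday and both are leap or both are common. 1893: Jan 1 is Sunday, common year.
1894: Jan 1 Monday, common
1895: Jan 1 Tuesday, common
1896: Jan 1 Wednesday, leap
1897: Jan 1 Friday, common
1898: Jan 1 Saturday, common
1899: Jan 1 Sunday, common
1899 matches on both conditions.

1899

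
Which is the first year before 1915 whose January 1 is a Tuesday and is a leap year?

Jan 1 advances by 2 weekdays after a leap year and by 1 after a common year.
1915: Jan 1 is Friday.
1914: Thursday
1913: Wednesday
1912: Monday (leap)
1911: Sunday
1910: Saturday
1909: Friday
1908: Wednesday (leap)
1907: Tuesday
1906: Monday
1905: Sunday
1904: Friday (leap)
1903: Thursday
1902: Wednesday
1901: Tuesday
1900: Monday
1899: Sunday
1898: Saturday
1897: Friday
1896: Wednesday (leap)
1895: Tuesday
1894: Monday
1893: Sunday
1892: Friday (leap)
1891: Thursday
1890: Wednesday
1889: Tuesday
1888: Sunday (leap)
1887: Saturday
1886: Friday
1885: Thursday
1884: Tuesday (leap)
1884 begins on a Tuesday and is a leap year.

1884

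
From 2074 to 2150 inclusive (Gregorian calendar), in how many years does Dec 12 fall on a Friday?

Track Dec 12's weekday year by year (advancing +1, or +2 across a Feb 29):
  2074: Wed  2075: Thu (+1)  2076: Sat (+2)  2077: Sun (+1)  2078: Mon (+1)
  2079: Tue (+1)  2080: Thu (+2)  2081: Fri (+1) ✓  2082: Sat (+1)  2083: Sun (+1)
  2084: Tue (+2)  2085: Wed (+1)  2086: Thu (+1)  2087: Fri (+1) ✓  … (49 more years) …
  2137: Thu (+1)  2138: Fri (+1) ✓  2139: Sat (+1)  2140: Mon (+2)  2141: Tue (+1)
  2142: Wed (+1)  2143: Thu (+1)  2144: Sat (+2)  2145: Sun (+1)  2146: Mon (+1)
  2147: Tue (+1)  2148: Thu (+2)  2149: Fri (+1) ✓  2150: Sat (+1)
Friday years: 2081, 2087, 2092, 2098, 2104, 2110, 2121, 2127, 2132, 2138, 2149 — 11 in total.

11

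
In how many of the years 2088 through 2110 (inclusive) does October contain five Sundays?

October has 31 days; it has five Sundays when Sunday falls among the first (month-length − 28) days — i.e. when October 1 is one of Sunday/Saturday/Friday.
October 1 by year: 2088:Fri✓ 2089:Sat✓ 2090:Sun✓ 2091:Mon 2092:Wed 2093:Thu 2094:Fri✓ 2095:Sat✓ 2096:Mon 2097:Tue 2098:Wed 2099:Thu 2100:Fri✓ 2101:Sat✓ 2102:Sun✓ 2103:Mon 2104:Wed 2105:Thu 2106:Fri✓ 2107:Sat✓ 2108:Mon 2109:Tue 2110:Wed
Years with five Sundays: 2088, 2089, 2090, 2094, 2095, 2100, 2101, 2102, 2106, 2107 → 10.

10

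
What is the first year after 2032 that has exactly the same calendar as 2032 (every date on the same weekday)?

2060

Two years share a calendar iff Jan 1 falls on the same weekday and both are leap or both are common. 2032: Jan 1 is Thursday, leap year.
2033: Jan 1 Saturday, common
2034: Jan 1 Sunday, common
2035: Jan 1 Monday, common
2036: Jan 1 Tuesday, leap
2037: Jan 1 Thursday, common
2038: Jan 1 Friday, common
2039: Jan 1 Saturday, common
2040: Jan 1 Sunday, leap
2041: Jan 1 Tuesday, common
2042: Jan 1 Wednesday, common
2043: Jan 1 Thursday, common
2044: Jan 1 Friday, leap
2045: Jan 1 Sunday, common
2046: Jan 1 Monday, common
2047: Jan 1 Tuesday, common
2048: Jan 1 Wednesday, leap
2049: Jan 1 Friday, common
2050: Jan 1 Saturday, common
2051: Jan 1 Sunday, common
2052: Jan 1 Monday, leap
2053: Jan 1 Wednesday, common
2054: Jan 1 Thursday, common
2055: Jan 1 Friday, common
2056: Jan 1 Saturday, leap
2057: Jan 1 Monday, common
2058: Jan 1 Tuesday, common
2059: Jan 1 Wednesday, common
2060: Jan 1 Thursday, leap
2060 matches on both conditions.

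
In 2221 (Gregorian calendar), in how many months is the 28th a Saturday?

2

Check the 28th of each month of 2221: Jan 28: Sun, Feb 28: Wed, Mar 28: Wed, Apr 28: Sat, May 28: Mon, Jun 28: Thu, Jul 28: Sat, Aug 28: Tue, Sep 28: Fri, Oct 28: Sun, Nov 28: Wed, Dec 28: Fri.
Saturday occurs in April, July — 2 months.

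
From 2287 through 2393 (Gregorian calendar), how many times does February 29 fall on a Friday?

Leap years in 2287–2393: 26 of them.
Feb 29 weekday advances by 5 (mod 7) from one leap year to the next four years later (or differs when a century non-leap intervenes).
Leap-day weekdays: 2288:Wed 2292:Mon 2296:Sat 2304:Mon 2308:Sat 2312:Thu 2316:Tue 2320:Sun 2324:Fri✓ 2328:Wed 2332:Mon 2336:Sat 2340:Thu 2344:Tue 2348:Sun 2352:Fri✓ 2356:Wed 2360:Mon 2364:Sat 2368:Thu 2372:Tue 2376:Sun 2380:Fri✓ 2384:Wed 2388:Mon 2392:Sat
Friday: 2324, 2352, 2380 → 3.

3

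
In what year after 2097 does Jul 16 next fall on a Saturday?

2101

From one year to the next, a fixed date's weekday advances by 1, or by 2 when a Feb 29 lies between the two dates.
2097: July 16 is Tuesday.
2098: Wednesday (+1)
2099: Thursday (+1)
2100: Friday (+1)
2101: Saturday (+1)
Jul 16 falls on a Saturday in 2101.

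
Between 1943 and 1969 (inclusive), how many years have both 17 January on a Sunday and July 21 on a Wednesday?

Check each year's weekday for 17 January and July 21:
  1943: Sun/Wed ✓  1944: Mon/Fri  1945: Wed/Sat  1946: Thu/Sun  1947: Fri/Mon  1948: Sat/Wed  1949: Mon/Thu  1950: Tue/Fri  1951: Wed/Sat  1952: Thu/Mon  1953: Sat/Tue  1954: Sun/Wed ✓  1955: Mon/Thu  1956: Tue/Sat  1957: Thu/Sun  1958: Fri/Mon  1959: Sat/Tue  1960: Sun/Thu  1961: Tue/Fri  1962: Wed/Sat  1963: Thu/Sun  1964: Fri/Tue  1965: Sun/Wed ✓  1966: Mon/Thu  1967: Tue/Fri  1968: Wed/Sun  1969: Fri/Mon
Both conditions hold in: 1943, 1954, 1965 — 3.

3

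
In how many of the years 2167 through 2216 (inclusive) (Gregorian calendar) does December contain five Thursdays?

22

December has 31 days; it has five Thursdays when Thursday falls among the first (month-length − 28) days — i.e. when December 1 is one of Thursday/Wednesday/Tuesday.
December 1 by year: 2167:Tue✓ 2168:Thu✓ 2169:Fri 2170:Sat 2171:Sun 2172:Tue✓ 2173:Wed✓ 2174:Thu✓ 2175:Fri 2176:Sun 2177:Mon 2178:Tue✓ 2179:Wed✓ 2180:Fri 2181:Sat …(20 more)… 2202:Wed✓ 2203:Thu✓ 2204:Sat 2205:Sun 2206:Mon 2207:Tue✓ 2208:Thu✓ 2209:Fri 2210:Sat 2211:Sun 2212:Tue✓ 2213:Wed✓ 2214:Thu✓ 2215:Fri 2216:Sun
Years with five Thursdays: 2167, 2168, 2172, 2173, 2174, 2178, 2179, 2184, 2185, 2189, 2190, 2191, 2195, 2196, 2201, 2202, 2203, 2207, 2208, 2212, 2213, 2214 → 22.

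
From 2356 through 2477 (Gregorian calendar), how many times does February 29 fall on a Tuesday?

Leap years in 2356–2477: 31 of them.
Feb 29 weekday advances by 5 (mod 7) from one leap year to the next four years later (or differs when a century non-leap intervenes).
Leap-day weekdays: 2356:Wed 2360:Mon 2364:Sat 2368:Thu 2372:Tue✓ 2376:Sun 2380:Fri 2384:Wed 2388:Mon 2392:Sat 2396:Thu 2400:Tue✓ 2404:Sun …(5 more)… 2428:Tue✓ 2432:Sun 2436:Fri 2440:Wed 2444:Mon 2448:Sat 2452:Thu 2456:Tue✓ 2460:Sun 2464:Fri 2468:Wed 2472:Mon 2476:Sat
Tuesday: 2372, 2400, 2428, 2456 → 4.

4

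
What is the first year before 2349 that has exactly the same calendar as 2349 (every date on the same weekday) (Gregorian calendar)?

Two years share a calendar iff Jan 1 falls on the same weekday and both are leap or both are common. 2349: Jan 1 is Saturday, common year.
2348: Jan 1 Thursday, leap
2347: Jan 1 Wednesday, common
2346: Jan 1 Tuesday, common
2345: Jan 1 Monday, common
2344: Jan 1 Saturday, leap
2343: Jan 1 Friday, common
2342: Jan 1 Thursday, common
2341: Jan 1 Wednesday, common
2340: Jan 1 Monday, leap
2339: Jan 1 Sunday, common
2338: Jan 1 Saturday, common
2338 matches on both conditions.

2338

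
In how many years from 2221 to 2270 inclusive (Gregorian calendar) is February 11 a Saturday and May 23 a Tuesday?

5

Check each year's weekday for February 11 and May 23:
  2221: Sun/Wed  2222: Mon/Thu  2223: Tue/Fri  2224: Wed/Sun  2225: Fri/Mon  2226: Sat/Tue ✓  2227: Sun/Wed  2228: Mon/Fri  2229: Wed/Sat  2230: Thu/Sun  2231: Fri/Mon  2232: Sat/Wed  2233: Mon/Thu  2234: Tue/Fri  …(22 more)…  2257: Wed/Sat  2258: Thu/Sun  2259: Fri/Mon  2260: Sat/Wed  2261: Mon/Thu  2262: Tue/Fri  2263: Wed/Sat  2264: Thu/Mon  2265: Sat/Tue ✓  2266: Sun/Wed  2267: Mon/Thu  2268: Tue/Sat  2269: Thu/Sun  2270: Fri/Mon
Both conditions hold in: 2226, 2237, 2243, 2254, 2265 — 5.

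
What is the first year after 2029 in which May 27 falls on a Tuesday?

2031

From one year to the next, a fixed date's weekday advances by 1, or by 2 when a Feb 29 lies between the two dates.
2029: May 27 is Sunday.
2030: Monday (+1)
2031: Tuesday (+1)
May 27 falls on a Tuesday in 2031.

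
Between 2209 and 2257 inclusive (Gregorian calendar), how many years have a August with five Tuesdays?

August has 31 days; it has five Tuesdays when Tuesday falls among the first (month-length − 28) days — i.e. when August 1 is one of Tuesday/Monday/Sunday.
August 1 by year: 2209:Tue✓ 2210:Wed 2211:Thu 2212:Sat 2213:Sun✓ 2214:Mon✓ 2215:Tue✓ 2216:Thu 2217:Fri 2218:Sat 2219:Sun✓ 2220:Tue✓ 2221:Wed 2222:Thu 2223:Fri …(19 more)… 2243:Tue✓ 2244:Thu 2245:Fri 2246:Sat 2247:Sun✓ 2248:Tue✓ 2249:Wed 2250:Thu 2251:Fri 2252:Sun✓ 2253:Mon✓ 2254:Tue✓ 2255:Wed 2256:Fri 2257:Sat
Years with five Tuesdays: 2209, 2213, 2214, 2215, 2219, 2220, 2224, 2225, 2226, 2230, 2231, 2236, 2237, 2241, 2242, 2243, 2247, 2248, 2252, 2253, 2254 → 21.

21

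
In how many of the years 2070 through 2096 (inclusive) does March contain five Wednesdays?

March has 31 days; it has five Wednesdays when Wednesday falls among the first (month-length − 28) days — i.e. when March 1 is one of Wednesday/Tuesday/Monday.
March 1 by year: 2070:Sat 2071:Sun 2072:Tue✓ 2073:Wed✓ 2074:Thu 2075:Fri 2076:Sun 2077:Mon✓ 2078:Tue✓ 2079:Wed✓ 2080:Fri 2081:Sat 2082:Sun 2083:Mon✓ 2084:Wed✓ 2085:Thu 2086:Fri 2087:Sat 2088:Mon✓ 2089:Tue✓ 2090:Wed✓ 2091:Thu 2092:Sat 2093:Sun 2094:Mon✓ 2095:Tue✓ 2096:Thu
Years with five Wednesdays: 2072, 2073, 2077, 2078, 2079, 2083, 2084, 2088, 2089, 2090, 2094, 2095 → 12.

12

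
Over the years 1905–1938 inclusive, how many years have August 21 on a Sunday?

Track August 21's weekday year by year (advancing +1, or +2 across a Feb 29):
  1905: Mon  1906: Tue (+1)  1907: Wed (+1)  1908: Fri (+2)  1909: Sat (+1)
  1910: Sun (+1) ✓  1911: Mon (+1)  1912: Wed (+2)  1913: Thu (+1)  1914: Fri (+1)
  1915: Sat (+1)  1916: Mon (+2)  1917: Tue (+1)  1918: Wed (+1)  … (6 more years) …
  1925: Fri (+1)  1926: Sat (+1)  1927: Sun (+1) ✓  1928: Tue (+2)  1929: Wed (+1)
  1930: Thu (+1)  1931: Fri (+1)  1932: Sun (+2) ✓  1933: Mon (+1)  1934: Tue (+1)
  1935: Wed (+1)  1936: Fri (+2)  1937: Sat (+1)  1938: Sun (+1) ✓
Sunday years: 1910, 1921, 1927, 1932, 1938 — 5 in total.

5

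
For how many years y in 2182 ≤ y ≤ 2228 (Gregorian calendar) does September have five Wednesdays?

September has 30 days; it has five Wednesdays when Wednesday falls among the first (month-length − 28) days — i.e. when September 1 is one of Wednesday/Tuesday.
September 1 by year: 2182:Sun 2183:Mon 2184:Wed✓ 2185:Thu 2186:Fri 2187:Sat 2188:Mon 2189:Tue✓ 2190:Wed✓ 2191:Thu 2192:Sat 2193:Sun 2194:Mon 2195:Tue✓ 2196:Thu …(17 more)… 2214:Thu 2215:Fri 2216:Sun 2217:Mon 2218:Tue✓ 2219:Wed✓ 2220:Fri 2221:Sat 2222:Sun 2223:Mon 2224:Wed✓ 2225:Thu 2226:Fri 2227:Sat 2228:Mon
Years with five Wednesdays: 2184, 2189, 2190, 2195, 2201, 2202, 2207, 2212, 2213, 2218, 2219, 2224 → 12.

12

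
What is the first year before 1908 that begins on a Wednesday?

Jan 1 advances by 2 weekdays after a leap year and by 1 after a common year.
1908: Jan 1 is Wednesday (leap).
1907: Tuesday
1906: Monday
1905: Sunday
1904: Friday (leap)
1903: Thursday
1902: Wednesday
1902 begins on a Wednesday

1902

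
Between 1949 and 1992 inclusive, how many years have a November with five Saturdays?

November has 30 days; it has five Saturdays when Saturday falls among the first (month-length − 28) days — i.e. when November 1 is one of Saturday/Friday.
November 1 by year: 1949:Tue 1950:Wed 1951:Thu 1952:Sat✓ 1953:Sun 1954:Mon 1955:Tue 1956:Thu 1957:Fri✓ 1958:Sat✓ 1959:Sun 1960:Tue 1961:Wed 1962:Thu 1963:Fri✓ …(14 more)… 1978:Wed 1979:Thu 1980:Sat✓ 1981:Sun 1982:Mon 1983:Tue 1984:Thu 1985:Fri✓ 1986:Sat✓ 1987:Sun 1988:Tue 1989:Wed 1990:Thu 1991:Fri✓ 1992:Sun
Years with five Saturdays: 1952, 1957, 1958, 1963, 1968, 1969, 1974, 1975, 1980, 1985, 1986, 1991 → 12.

12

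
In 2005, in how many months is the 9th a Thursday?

Check the 9th of each month of 2005: Jan 9: Sun, Feb 9: Wed, Mar 9: Wed, Apr 9: Sat, May 9: Mon, Jun 9: Thu, Jul 9: Sat, Aug 9: Tue, Sep 9: Fri, Oct 9: Sun, Nov 9: Wed, Dec 9: Fri.
Thursday occurs in June — 1 month.

1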